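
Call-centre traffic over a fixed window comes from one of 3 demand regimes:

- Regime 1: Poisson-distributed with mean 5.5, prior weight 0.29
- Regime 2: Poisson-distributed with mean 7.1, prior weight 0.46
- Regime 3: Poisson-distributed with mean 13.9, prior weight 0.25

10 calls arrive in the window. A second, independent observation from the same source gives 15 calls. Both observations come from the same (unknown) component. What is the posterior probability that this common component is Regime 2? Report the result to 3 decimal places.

0.070

The responsibility of component k is w_k f_k(x) divided by Σ_j w_j f_j(x).
Since both observations come from the same component, the likelihood for component k is f_k(x₁)·f_k(x₂).
  p_1 = [e^(−5.5)·5.5^10/10! = 0.0285262] × [0.000398402] = 1.13649e-05
  p_2 = [e^(−7.1)·7.1^10/10! = 0.0740167] × [0.00370582] = 0.000274293
  p_3 = [e^(−13.9)·13.9^10/10! = 0.0681854] × [0.0981814] = 0.00669454
Multiply by the mixture weights:
  w_1·p_1 = 0.29 × 1.13649e-05 = 3.29582e-06
  w_2·p_2 = 0.46 × 0.000274293 = 0.000126175
  w_3·p_3 = 0.25 × 0.00669454 = 0.00167364
Sum: 3.29582e-06 + 0.000126175 + 0.00167364 = 0.00180311
P(Regime 2 | x) = 0.000126175 / 0.00180311 ≈ 0.070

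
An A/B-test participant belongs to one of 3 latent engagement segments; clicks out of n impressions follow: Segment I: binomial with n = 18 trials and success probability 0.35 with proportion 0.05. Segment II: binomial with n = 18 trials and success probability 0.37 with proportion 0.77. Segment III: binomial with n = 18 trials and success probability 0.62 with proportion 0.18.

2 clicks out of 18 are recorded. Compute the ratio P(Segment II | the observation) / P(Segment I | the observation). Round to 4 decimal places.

The posterior odds equal the prior odds times the likelihood ratio: (π_i/π_j)·(f_i(x)/f_j(x)).
Evaluate each component's likelihood at the observed value:
  L_I = 0.0190301
  L_II = 0.0128986
  L_III = 1.11176e-05
Posterior odds = (π_II·L_II) / (π_I·L_I) = (0.77·0.0128986) / (0.05·0.0190301) = 0.00993195 / 0.000951505 ≈ 10.4381

10.4381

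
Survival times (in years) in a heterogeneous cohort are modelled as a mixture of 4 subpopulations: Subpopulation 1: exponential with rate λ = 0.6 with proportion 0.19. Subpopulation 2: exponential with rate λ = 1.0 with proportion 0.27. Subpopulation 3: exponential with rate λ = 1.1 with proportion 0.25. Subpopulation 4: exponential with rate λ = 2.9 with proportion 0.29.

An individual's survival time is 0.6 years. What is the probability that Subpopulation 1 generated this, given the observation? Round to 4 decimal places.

Apply Bayes' rule: the posterior for each component is proportional to its prior times its likelihood at x.
Exponential densities:
  p_1 = 0.418606
  p_2 = 0.548812
  p_3 = 0.568536
  p_4 = 0.509009
Unnormalised posteriors:
  P(Z=1)·p_1 = 0.19 × 0.418606 = 0.0795351
  P(Z=2)·p_2 = 0.27 × 0.548812 = 0.148179
  P(Z=3)·p_3 = 0.25 × 0.568536 = 0.142134
  P(Z=4)·p_4 = 0.29 × 0.509009 = 0.147613
Denominator: 0.0795351 + 0.148179 + 0.142134 + 0.147613 = 0.517461
Responsibility of Subpopulation 1: 0.0795351 / 0.517461 ≈ 0.1537

0.1537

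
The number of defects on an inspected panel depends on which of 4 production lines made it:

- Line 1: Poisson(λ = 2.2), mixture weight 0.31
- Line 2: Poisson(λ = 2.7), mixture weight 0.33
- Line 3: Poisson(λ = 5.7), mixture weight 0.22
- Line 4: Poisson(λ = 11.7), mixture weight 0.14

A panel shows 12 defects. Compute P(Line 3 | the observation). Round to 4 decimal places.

0.1017

Posterior ∝ prior × likelihood, so P(k | x) ∝ π_k f_k(x); normalise over all components.
Poisson probabilities:
  f_1 = e^(−2.2)·2.2^12/12! = 2.97363e-06
  f_2 = e^(−2.7)·2.7^12/12! = 2.10588e-05
  f_3 = e^(−5.7)·5.7^12/12! = 0.00821642
  f_4 = e^(−11.7)·11.7^12/12! = 0.113933
Unnormalised posteriors:
  π_1·f_1 = 0.31 × 2.97363e-06 = 9.21826e-07
  π_2·f_2 = 0.33 × 2.10588e-05 = 6.9494e-06
  π_3·f_3 = 0.22 × 0.00821642 = 0.00180761
  π_4·f_4 = 0.14 × 0.113933 = 0.0159506
Denominator: 9.21826e-07 + 6.9494e-06 + 0.00180761 + 0.0159506 = 0.017766
P(Line 3 | x) = 0.00180761 / 0.017766 ≈ 0.1017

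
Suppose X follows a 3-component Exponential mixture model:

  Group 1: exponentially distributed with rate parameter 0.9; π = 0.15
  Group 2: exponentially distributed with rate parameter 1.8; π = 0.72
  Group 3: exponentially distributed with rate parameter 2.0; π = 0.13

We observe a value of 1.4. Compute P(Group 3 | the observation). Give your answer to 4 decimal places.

The responsibility of component k is w_k f_k(x) divided by Σ_j w_j f_j(x).
Evaluate each component's likelihood at the observed value:
  f_1 = 0.255289
  f_2 = 0.144827
  f_3 = 0.12162
Prior × likelihood for each component:
  w_1·f_1 = 0.15 × 0.255289 = 0.0382933
  w_2·f_2 = 0.72 × 0.144827 = 0.104276
  w_3·f_3 = 0.13 × 0.12162 = 0.0158106
Denominator: 0.0382933 + 0.104276 + 0.0158106 = 0.15838
P(Group 3 | x) ≈ 0.0998

0.0998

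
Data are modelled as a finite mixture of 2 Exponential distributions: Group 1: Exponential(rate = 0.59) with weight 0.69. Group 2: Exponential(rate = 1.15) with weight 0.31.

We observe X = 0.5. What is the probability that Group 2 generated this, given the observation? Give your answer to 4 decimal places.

Posterior ∝ prior × likelihood, so P(k | x) ∝ w_k f_k(x); normalise over all components.
Component likelihoods at x = 0.5:
  L_1 = 0.439274
  L_2 = 0.647111
Unnormalised posteriors:
  w_1·L_1 = 0.69 × 0.439274 = 0.303099
  w_2·L_2 = 0.31 × 0.647111 = 0.200604
Sum: 0.303099 + 0.200604 = 0.503703
P(Group 2 | data) = 0.200604 / 0.503703 ≈ 0.3983

0.3983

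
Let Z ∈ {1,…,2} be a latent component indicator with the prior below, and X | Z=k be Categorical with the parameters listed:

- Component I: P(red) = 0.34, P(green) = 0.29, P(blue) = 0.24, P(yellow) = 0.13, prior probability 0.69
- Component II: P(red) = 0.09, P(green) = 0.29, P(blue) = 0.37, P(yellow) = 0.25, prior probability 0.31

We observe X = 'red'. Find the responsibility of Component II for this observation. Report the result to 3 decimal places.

0.106

Posterior ∝ prior × likelihood, so P(k | x) ∝ π_k f_k(x); normalise over all components.
Evaluate each component's likelihood at the observed value:
  f_I = P(red | comp) = 0.34
  f_II = P(red | comp) = 0.09
Prior × likelihood for each component:
  π_I·f_I = 0.69 × 0.34 = 0.2346
  π_II·f_II = 0.31 × 0.09 = 0.0279
Evidence: 0.2346 + 0.0279 = 0.2625
Responsibility of Component II: 0.0279 / 0.2625 ≈ 0.106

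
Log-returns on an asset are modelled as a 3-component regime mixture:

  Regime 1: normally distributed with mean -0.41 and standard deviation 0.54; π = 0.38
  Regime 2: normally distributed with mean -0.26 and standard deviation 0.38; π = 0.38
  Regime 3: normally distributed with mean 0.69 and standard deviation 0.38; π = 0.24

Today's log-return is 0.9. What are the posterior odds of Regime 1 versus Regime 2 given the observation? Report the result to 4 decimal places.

Posterior odds = (P(Z=i) f_i(x)) / (P(Z=j) f_j(x)); the normalising sum cancels.
Component likelihoods at x = 0.9:
  p_1 = 0.0389565
  p_2 = 0.00994551
  p_3 = 0.901175
0.0148035 / 0.00377929 ≈ 3.9170

3.9170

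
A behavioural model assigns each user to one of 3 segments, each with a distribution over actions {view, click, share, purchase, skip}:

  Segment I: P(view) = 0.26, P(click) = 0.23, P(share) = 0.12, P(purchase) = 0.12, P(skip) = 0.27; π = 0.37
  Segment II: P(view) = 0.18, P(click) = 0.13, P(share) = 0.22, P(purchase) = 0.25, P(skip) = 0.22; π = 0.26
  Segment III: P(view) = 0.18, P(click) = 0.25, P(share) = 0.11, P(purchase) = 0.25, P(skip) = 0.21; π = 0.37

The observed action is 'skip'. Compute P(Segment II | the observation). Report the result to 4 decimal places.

0.2436

By Bayes' theorem, P(k | x) = P(Z=k) f_k(x) / Σ_j P(Z=j) f_j(x).
Categorical probabilities:
  p_I = 0.27
  p_II = 0.22
  p_III = 0.21
Weight by the priors:
  P(Z=I)·p_I = 0.37 × 0.27 = 0.0999
  P(Z=II)·p_II = 0.26 × 0.22 = 0.0572
  P(Z=III)·p_III = 0.37 × 0.21 = 0.0777
Normaliser: 0.0999 + 0.0572 + 0.0777 = 0.2348
P(Segment II | 'skip') = 0.0572 / 0.2348 ≈ 0.2436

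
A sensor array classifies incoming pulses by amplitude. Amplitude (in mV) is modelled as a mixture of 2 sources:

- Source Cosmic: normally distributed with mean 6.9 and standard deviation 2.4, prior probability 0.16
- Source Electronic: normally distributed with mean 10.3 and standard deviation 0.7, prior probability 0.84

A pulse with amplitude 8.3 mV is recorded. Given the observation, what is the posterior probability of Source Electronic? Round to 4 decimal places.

0.2648

The responsibility of component k is w_k f_k(x) divided by Σ_j w_j f_j(x).
Evaluate each component's likelihood at the observed value:
  p_Cosmic = 0.14022
  p_Electronic = 0.00962014
Weight by the priors:
  w_Cosmic·p_Cosmic = 0.16 × 0.14022 = 0.0224351
  w_Electronic·p_Electronic = 0.84 × 0.00962014 = 0.00808092
Marginal: 0.0224351 + 0.00808092 = 0.030516
P(Source Electronic | the observation) ≈ 0.2648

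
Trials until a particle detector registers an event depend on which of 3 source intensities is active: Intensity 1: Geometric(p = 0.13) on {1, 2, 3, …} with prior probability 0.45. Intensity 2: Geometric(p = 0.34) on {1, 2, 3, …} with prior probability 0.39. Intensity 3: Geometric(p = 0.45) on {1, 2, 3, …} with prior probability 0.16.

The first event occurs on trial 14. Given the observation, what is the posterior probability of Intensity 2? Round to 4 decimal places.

By Bayes' theorem, P(k | x) = w_k f_k(x) / Σ_j w_j f_j(x).
Geometric probabilities:
  L_1 = 0.13·(1−0.13)^13 = 0.13·0.163588 = 0.0212664
  L_2 = 0.34·(1−0.34)^13 = 0.34·0.00450891 = 0.00153303
  L_3 = 0.45·(1−0.45)^13 = 0.45·0.00042142 = 0.000189639
Multiply by the mixture weights:
  w_1·L_1 = 0.45 × 0.0212664 = 0.00956987
  w_2·L_2 = 0.39 × 0.00153303 = 0.000597881
  w_3·L_3 = 0.16 × 0.000189639 = 3.03422e-05
Marginal: 0.00956987 + 0.000597881 + 3.03422e-05 = 0.0101981
Responsibility of Intensity 2: 0.000597881 / 0.0101981 ≈ 0.0586

0.0586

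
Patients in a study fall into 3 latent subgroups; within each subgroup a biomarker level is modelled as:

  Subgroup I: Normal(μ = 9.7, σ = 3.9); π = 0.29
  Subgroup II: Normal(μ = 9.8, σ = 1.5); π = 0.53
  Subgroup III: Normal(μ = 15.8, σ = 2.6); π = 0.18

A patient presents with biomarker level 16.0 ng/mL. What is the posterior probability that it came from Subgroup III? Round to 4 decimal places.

By Bayes' theorem, P(k | x) = P(Z=k) f_k(x) / Σ_j P(Z=j) f_j(x).
Normal densities:
  L_I = (1/(3.9·√(2π)))·exp(−(16.0−9.7)²/(2·3.9²)) = 0.102293·exp(-1.30473) = 0.0277464
  L_II = (1/(1.5·√(2π)))·exp(−(16.0−9.8)²/(2·1.5²)) = 0.265962·exp(-8.54222) = 5.18775e-05
  L_III = (1/(2.6·√(2π)))·exp(−(16.0−15.8)²/(2·2.6²)) = 0.153439·exp(-0.00296) = 0.152986
Multiply by the mixture weights:
  P(Z=I)·L_I = 0.29 × 0.0277464 = 0.00804646
  P(Z=II)·L_II = 0.53 × 5.18775e-05 = 2.74951e-05
  P(Z=III)·L_III = 0.18 × 0.152986 = 0.0275375
Marginal: 0.00804646 + 2.74951e-05 + 0.0275375 = 0.0356114
P(Subgroup III | the observation) = 0.0275375 / 0.0356114 ≈ 0.7733

0.7733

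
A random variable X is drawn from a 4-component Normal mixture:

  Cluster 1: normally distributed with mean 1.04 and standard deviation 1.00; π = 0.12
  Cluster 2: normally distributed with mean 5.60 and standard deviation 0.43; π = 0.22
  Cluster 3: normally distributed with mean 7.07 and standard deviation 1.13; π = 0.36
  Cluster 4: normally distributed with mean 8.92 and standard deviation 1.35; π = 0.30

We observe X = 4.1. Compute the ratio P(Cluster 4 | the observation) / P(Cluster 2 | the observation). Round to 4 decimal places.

Since P(k|x) ∝ π_k f_k(x), the posterior odds are π_i f_i(x) / (π_j f_j(x)).
Normal densities:
  p_1 = (1/(1.00·√(2π)))·exp(−(4.1−1.04)²/(2·1.00²)) = 0.398942·exp(-4.68180) = 0.00369513
  p_2 = (1/(0.43·√(2π)))·exp(−(4.1−5.60)²/(2·0.43²)) = 0.927773·exp(-6.08437) = 0.00211365
  p_3 = (1/(1.13·√(2π)))·exp(−(4.1−7.07)²/(2·1.13²)) = 0.353046·exp(-3.45403) = 0.0111626
  p_4 = (1/(1.35·√(2π)))·exp(−(4.1−8.92)²/(2·1.35²)) = 0.295513·exp(-6.37377) = 0.00050406
Odds = (0.30/0.22) × (0.00050406/0.00211365) = 1.36364 × 0.238478 ≈ 0.3252

0.3252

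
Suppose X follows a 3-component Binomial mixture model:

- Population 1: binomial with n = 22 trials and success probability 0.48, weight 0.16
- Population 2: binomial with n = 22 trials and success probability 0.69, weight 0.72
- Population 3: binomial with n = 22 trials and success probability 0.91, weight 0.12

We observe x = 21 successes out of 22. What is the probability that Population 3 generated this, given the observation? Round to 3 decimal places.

Posterior ∝ prior × likelihood, so P(k | x) ∝ P(Z=k) f_k(x); normalise over all components.
Evaluate each component's likelihood at the observed value:
  L_1 = C(22,21)·0.48^21·0.52^1 = 22·2.02333e-07·0.52 = 2.31469e-06
  L_2 = C(22,21)·0.69^21·0.31^1 = 22·0.000412887·0.31 = 0.00281589
  L_3 = C(22,21)·0.91^21·0.09^1 = 22·0.137997·0.09 = 0.273234
Prior × likelihood for each component:
  P(Z=1)·L_1 = 0.16 × 2.31469e-06 = 3.7035e-07
  P(Z=2)·L_2 = 0.72 × 0.00281589 = 0.00202744
  P(Z=3)·L_3 = 0.12 × 0.273234 = 0.0327881
Marginal: 3.7035e-07 + 0.00202744 + 0.0327881 = 0.0348159
Responsibility of Population 3: 0.0327881 / 0.0348159 ≈ 0.942

0.942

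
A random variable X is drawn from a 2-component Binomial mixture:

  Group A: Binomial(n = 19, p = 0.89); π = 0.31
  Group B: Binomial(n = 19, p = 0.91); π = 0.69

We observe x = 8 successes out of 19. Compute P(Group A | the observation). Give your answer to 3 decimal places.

Apply Bayes' rule: the posterior for each component is proportional to its prior times its likelihood at x.
Component likelihoods at x = 8 successes out of 19:
  f_A = C(19,8)·0.89^8·0.11^11 = 75582·0.393659·2.85312e-11 = 8.48903e-07
  f_B = C(19,8)·0.91^8·0.09^11 = 75582·0.470253·3.13811e-12 = 1.11537e-07
Multiply by the mixture weights:
  P(Z=A)·f_A = 0.31 × 8.48903e-07 = 2.6316e-07
  P(Z=B)·f_B = 0.69 × 1.11537e-07 = 7.69602e-08
Normaliser: 2.6316e-07 + 7.69602e-08 = 3.4012e-07
Responsibility of Group A: 2.6316e-07 / 3.4012e-07 ≈ 0.774

0.774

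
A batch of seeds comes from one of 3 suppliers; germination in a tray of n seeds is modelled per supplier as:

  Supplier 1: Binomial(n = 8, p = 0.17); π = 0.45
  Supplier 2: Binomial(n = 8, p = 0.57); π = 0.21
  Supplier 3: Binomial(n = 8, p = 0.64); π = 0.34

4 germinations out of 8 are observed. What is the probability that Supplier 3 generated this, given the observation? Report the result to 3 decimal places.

0.506

Posterior ∝ prior × likelihood, so P(k | x) ∝ w_k f_k(x); normalise over all components.
Binomial probabilities:
  L_1 = C(8,4)·0.17^4·0.83^4 = 70·0.00083521·0.474583 = 0.0277464
  L_2 = C(8,4)·0.57^4·0.43^4 = 70·0.10556·0.034188 = 0.252622
  L_3 = C(8,4)·0.64^4·0.36^4 = 70·0.167772·0.0167962 = 0.197255
Multiply by the mixture weights:
  w_1·L_1 = 0.45 × 0.0277464 = 0.0124859
  w_2·L_2 = 0.21 × 0.252622 = 0.0530506
  w_3·L_3 = 0.34 × 0.197255 = 0.0670667
Evidence: 0.0124859 + 0.0530506 + 0.0670667 = 0.132603
So the posterior for Supplier 3 is 0.0670667 / 0.132603 ≈ 0.506.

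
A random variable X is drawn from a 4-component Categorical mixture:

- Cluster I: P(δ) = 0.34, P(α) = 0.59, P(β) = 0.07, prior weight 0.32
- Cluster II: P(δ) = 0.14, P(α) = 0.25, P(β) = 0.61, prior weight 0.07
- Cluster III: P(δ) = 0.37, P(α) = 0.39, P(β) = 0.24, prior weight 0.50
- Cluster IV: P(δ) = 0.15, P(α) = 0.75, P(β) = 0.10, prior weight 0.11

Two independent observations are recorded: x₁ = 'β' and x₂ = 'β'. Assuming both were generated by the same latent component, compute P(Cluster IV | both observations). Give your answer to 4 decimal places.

Apply Bayes' rule: the posterior for each component is proportional to its prior times its likelihood at x.
Since both observations come from the same component, the likelihood for component k is f_k(x₁)·f_k(x₂).
  p_I = [0.07] × [0.07] = 0.0049
  p_II = [0.61] × [0.61] = 0.3721
  p_III = [0.24] × [0.24] = 0.0576
  p_IV = [0.1] × [0.1] = 0.01
Unnormalised posteriors:
  π_I·p_I = 0.32 × 0.0049 = 0.001568
  π_II·p_II = 0.07 × 0.3721 = 0.026047
  π_III·p_III = 0.50 × 0.0576 = 0.0288
  π_IV·p_IV = 0.11 × 0.01 = 0.0011
Marginal: 0.001568 + 0.026047 + 0.0288 + 0.0011 = 0.057515
P(Cluster IV | x₁,x₂) ≈ 0.0191

0.0191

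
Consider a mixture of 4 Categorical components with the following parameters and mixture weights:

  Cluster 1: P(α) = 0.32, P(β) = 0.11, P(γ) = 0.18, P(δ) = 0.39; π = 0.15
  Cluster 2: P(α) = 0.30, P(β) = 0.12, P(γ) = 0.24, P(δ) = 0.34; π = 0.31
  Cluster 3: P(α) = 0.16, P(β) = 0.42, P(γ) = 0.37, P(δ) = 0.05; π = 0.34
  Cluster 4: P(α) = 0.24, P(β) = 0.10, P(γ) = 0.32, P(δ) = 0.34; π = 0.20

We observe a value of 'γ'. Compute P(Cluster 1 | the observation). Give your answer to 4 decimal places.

0.0927

Apply Bayes' rule: the posterior for each component is proportional to its prior times its likelihood at x.
Categorical probabilities:
  L_1 = 0.18
  L_2 = 0.24
  L_3 = 0.37
  L_4 = 0.32
Weight by the priors:
  w_1·L_1 = 0.15 × 0.18 = 0.027
  w_2·L_2 = 0.31 × 0.24 = 0.0744
  w_3·L_3 = 0.34 × 0.37 = 0.1258
  w_4·L_4 = 0.20 × 0.32 = 0.064
Normaliser: 0.027 + 0.0744 + 0.1258 + 0.064 = 0.2912
Responsibility of Cluster 1: 0.027 / 0.2912 ≈ 0.0927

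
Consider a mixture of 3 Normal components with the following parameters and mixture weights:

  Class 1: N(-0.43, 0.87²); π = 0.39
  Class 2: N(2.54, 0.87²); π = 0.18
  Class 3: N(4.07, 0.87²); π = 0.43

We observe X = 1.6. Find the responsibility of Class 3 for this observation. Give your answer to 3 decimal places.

0.057

Posterior ∝ prior × likelihood, so P(k | x) ∝ π_k f_k(x); normalise over all components.
Evaluate each component's likelihood at the observed value:
  f_1 = 0.0301401
  f_2 = 0.255796
  f_3 = 0.00814896
Unnormalised posteriors:
  π_1·f_1 = 0.39 × 0.0301401 = 0.0117546
  π_2·f_2 = 0.18 × 0.255796 = 0.0460434
  π_3·f_3 = 0.43 × 0.00814896 = 0.00350405
Denominator: 0.0117546 + 0.0460434 + 0.00350405 = 0.0613021
So the posterior for Class 3 is 0.00350405 / 0.0613021 ≈ 0.057.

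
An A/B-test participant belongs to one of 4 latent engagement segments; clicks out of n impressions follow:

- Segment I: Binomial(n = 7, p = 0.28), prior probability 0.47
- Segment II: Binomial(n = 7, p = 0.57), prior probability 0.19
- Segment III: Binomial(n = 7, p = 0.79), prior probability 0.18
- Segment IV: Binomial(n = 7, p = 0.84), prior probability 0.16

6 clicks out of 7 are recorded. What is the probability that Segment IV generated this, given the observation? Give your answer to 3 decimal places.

0.425

Apply Bayes' rule: the posterior for each component is proportional to its prior times its likelihood at x.
Component likelihoods at x = 6 clicks out of 7:
  p_I = C(7,6)·0.28^6·0.72^1 = 7·0.00048189·0.72 = 0.00242873
  p_II = C(7,6)·0.57^6·0.43^1 = 7·0.0342964·0.43 = 0.103232
  p_III = C(7,6)·0.79^6·0.21^1 = 7·0.243087·0.21 = 0.357339
  p_IV = C(7,6)·0.84^6·0.16^1 = 7·0.351298·0.16 = 0.393454
Weight by the priors:
  π_I·p_I = 0.47 × 0.00242873 = 0.0011415
  π_II·p_II = 0.19 × 0.103232 = 0.0196141
  π_III·p_III = 0.18 × 0.357339 = 0.0643209
  π_IV·p_IV = 0.16 × 0.393454 = 0.0629526
Evidence: 0.0011415 + 0.0196141 + 0.0643209 + 0.0629526 = 0.148029
P(Segment IV | x) = 0.0629526 / 0.148029 ≈ 0.425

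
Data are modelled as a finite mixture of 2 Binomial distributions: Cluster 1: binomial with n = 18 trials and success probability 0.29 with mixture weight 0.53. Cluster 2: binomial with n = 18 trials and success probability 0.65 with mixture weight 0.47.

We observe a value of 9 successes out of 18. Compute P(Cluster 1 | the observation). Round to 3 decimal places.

0.315

Apply Bayes' rule: the posterior for each component is proportional to its prior times its likelihood at x.
Binomial probabilities:
  f_1 = C(18,9)·0.29^9·0.71^9 = 48620·1.45071e-05·0.0458485 = 0.0323387
  f_2 = C(18,9)·0.65^9·0.35^9 = 48620·0.0207119·7.88156e-05 = 0.0793684
Unnormalised posteriors:
  w_1·f_1 = 0.53 × 0.0323387 = 0.0171395
  w_2·f_2 = 0.47 × 0.0793684 = 0.0373031
Evidence: 0.0171395 + 0.0373031 = 0.0544426
So the posterior for Cluster 1 is 0.0171395 / 0.0544426 ≈ 0.315.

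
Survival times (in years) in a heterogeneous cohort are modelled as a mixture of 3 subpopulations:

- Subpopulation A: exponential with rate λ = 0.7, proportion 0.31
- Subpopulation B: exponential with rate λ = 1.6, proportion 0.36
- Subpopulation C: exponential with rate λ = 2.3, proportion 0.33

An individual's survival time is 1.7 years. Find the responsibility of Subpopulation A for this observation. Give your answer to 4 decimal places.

P(component k | x) = w_k·f_k(x) / marginal(x), where marginal(x) = Σ_j w_j·f_j(x).
Exponential densities:
  f_A = 0.212955
  f_B = 0.1054
  f_C = 0.0460932
Unnormalised posteriors:
  w_A·f_A = 0.31 × 0.212955 = 0.066016
  w_B·f_B = 0.36 × 0.1054 = 0.0379439
  w_C·f_C = 0.33 × 0.0460932 = 0.0152107
Marginal: 0.066016 + 0.0379439 + 0.0152107 = 0.119171
Responsibility of Subpopulation A: 0.066016 / 0.119171 ≈ 0.5540

0.5540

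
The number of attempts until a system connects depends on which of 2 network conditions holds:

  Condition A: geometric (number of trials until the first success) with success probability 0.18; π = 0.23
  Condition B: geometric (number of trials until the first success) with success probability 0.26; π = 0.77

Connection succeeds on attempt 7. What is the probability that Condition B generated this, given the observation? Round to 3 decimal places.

0.723

Apply Bayes' rule: the posterior for each component is proportional to its prior times its likelihood at x.
Geometric probabilities:
  L_A = 0.18·(1−0.18)^6 = 0.18·0.304007 = 0.0547212
  L_B = 0.26·(1−0.26)^6 = 0.26·0.164206 = 0.0426937
Multiply by the mixture weights:
  π_A·L_A = 0.23 × 0.0547212 = 0.0125859
  π_B·L_B = 0.77 × 0.0426937 = 0.0328741
Marginal: 0.0125859 + 0.0328741 = 0.04546
So the posterior for Condition B is 0.0328741 / 0.04546 ≈ 0.723.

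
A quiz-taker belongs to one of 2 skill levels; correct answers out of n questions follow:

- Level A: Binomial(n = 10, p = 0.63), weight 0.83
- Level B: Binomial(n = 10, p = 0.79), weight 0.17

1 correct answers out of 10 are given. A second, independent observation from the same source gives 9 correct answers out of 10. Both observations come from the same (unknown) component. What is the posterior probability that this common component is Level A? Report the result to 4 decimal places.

0.9932

Apply Bayes' rule: the posterior for each component is proportional to its prior times its likelihood at x.
Since both observations come from the same component, the likelihood for component k is f_k(x₁)·f_k(x₂).
  f_A = [C(10,1)·0.63^1·0.37^9 = 10·0.63·0.000129962 = 0.000818759] × [0.0578451] = 4.73612e-05
  f_B = [C(10,1)·0.79^1·0.21^9 = 10·0.79·7.9428e-07 = 6.27481e-06] × [0.251688] = 1.5793e-06
Weight by the priors:
  π_A·f_A = 0.83 × 4.73612e-05 = 3.93098e-05
  π_B·f_B = 0.17 × 1.5793e-06 = 2.68481e-07
Evidence: 3.93098e-05 + 2.68481e-07 = 3.95783e-05
Responsibility of Level A: 3.93098e-05 / 3.95783e-05 ≈ 0.9932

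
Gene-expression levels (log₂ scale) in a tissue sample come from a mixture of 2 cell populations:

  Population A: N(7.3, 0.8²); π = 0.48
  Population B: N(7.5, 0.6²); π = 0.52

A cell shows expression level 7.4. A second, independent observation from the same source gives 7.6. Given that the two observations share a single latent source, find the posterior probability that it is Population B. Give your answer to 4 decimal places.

Posterior ∝ prior × likelihood, so P(k | x) ∝ w_k f_k(x); normalise over all components.
Since both observations come from the same component, the likelihood for component k is f_k(x₁)·f_k(x₂).
  p_A = [0.494797] × [0.464819] = 0.229991
  p_B = [0.655733] × [0.655733] = 0.429986
Multiply by the mixture weights:
  w_A·p_A = 0.48 × 0.229991 = 0.110396
  w_B·p_B = 0.52 × 0.429986 = 0.223593
Evidence: 0.110396 + 0.223593 = 0.333988
Responsibility of Population B: 0.223593 / 0.333988 ≈ 0.6695

0.6695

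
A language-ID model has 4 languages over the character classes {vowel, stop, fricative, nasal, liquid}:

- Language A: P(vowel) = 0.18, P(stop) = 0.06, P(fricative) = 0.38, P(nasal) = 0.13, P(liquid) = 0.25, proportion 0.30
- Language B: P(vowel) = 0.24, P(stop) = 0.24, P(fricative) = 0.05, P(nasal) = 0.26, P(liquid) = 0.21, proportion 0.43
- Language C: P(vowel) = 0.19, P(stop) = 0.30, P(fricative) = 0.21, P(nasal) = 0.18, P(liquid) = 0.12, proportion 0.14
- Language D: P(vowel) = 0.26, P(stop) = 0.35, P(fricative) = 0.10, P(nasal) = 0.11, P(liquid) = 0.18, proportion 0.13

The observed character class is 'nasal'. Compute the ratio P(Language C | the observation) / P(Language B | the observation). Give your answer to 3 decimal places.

0.225

Since P(k|x) ∝ w_k f_k(x), the posterior odds are w_i f_i(x) / (w_j f_j(x)).
Categorical probabilities:
  L_A = 0.13
  L_B = 0.26
  L_C = 0.18
  L_D = 0.11
0.0252 / 0.1118 ≈ 0.225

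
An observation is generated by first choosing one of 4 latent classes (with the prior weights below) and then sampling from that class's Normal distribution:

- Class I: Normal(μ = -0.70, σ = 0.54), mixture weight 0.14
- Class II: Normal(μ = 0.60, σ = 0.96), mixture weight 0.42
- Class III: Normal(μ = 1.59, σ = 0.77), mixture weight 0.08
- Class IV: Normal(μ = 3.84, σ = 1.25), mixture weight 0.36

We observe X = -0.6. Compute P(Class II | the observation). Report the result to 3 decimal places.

0.438

Apply Bayes' rule: the posterior for each component is proportional to its prior times its likelihood at x.
Component likelihoods at x = -0.6:
  L_I = (1/(0.54·√(2π)))·exp(−(-0.6−-0.70)²/(2·0.54²)) = 0.738782·exp(-0.01715) = 0.726222
  L_II = (1/(0.96·√(2π)))·exp(−(-0.6−0.60)²/(2·0.96²)) = 0.415565·exp(-0.78125) = 0.190259
  L_III = (1/(0.77·√(2π)))·exp(−(-0.6−1.59)²/(2·0.77²)) = 0.518107·exp(-4.04461) = 0.00907543
  L_IV = (1/(1.25·√(2π)))·exp(−(-0.6−3.84)²/(2·1.25²)) = 0.319154·exp(-6.30835) = 0.000581189
Multiply by the mixture weights:
  π_I·L_I = 0.14 × 0.726222 = 0.101671
  π_II·L_II = 0.42 × 0.190259 = 0.079909
  π_III·L_III = 0.08 × 0.00907543 = 0.000726034
  π_IV·L_IV = 0.36 × 0.000581189 = 0.000209228
Sum: 0.101671 + 0.079909 + 0.000726034 + 0.000209228 = 0.182515
P(Class II | x) ≈ 0.438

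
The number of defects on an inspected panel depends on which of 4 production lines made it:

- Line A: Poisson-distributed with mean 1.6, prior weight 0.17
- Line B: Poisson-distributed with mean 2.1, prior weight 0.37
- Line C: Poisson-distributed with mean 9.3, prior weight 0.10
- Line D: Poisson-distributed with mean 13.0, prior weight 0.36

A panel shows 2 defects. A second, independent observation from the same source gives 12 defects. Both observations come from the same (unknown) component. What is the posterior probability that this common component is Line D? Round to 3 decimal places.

The responsibility of component k is w_k f_k(x) divided by Σ_j w_j f_j(x).
Since both observations come from the same component, the likelihood for component k is f_k(x₁)·f_k(x₂).
  p_A = [e^(−1.6)·1.6^2/2! = 0.258428] × [1.1864e-07] = 3.06599e-08
  p_B = [e^(−2.1)·2.1^2/2! = 0.270016] × [1.88051e-06] = 5.07769e-07
  p_C = [e^(−9.3)·9.3^2/2! = 0.00395364] × [0.079895] = 0.000315876
  p_D = [e^(−13.0)·13.0^2/2! = 0.000190998] × [0.10994] = 2.09983e-05
Unnormalised posteriors:
  w_A·p_A = 0.17 × 3.06599e-08 = 5.21218e-09
  w_B·p_B = 0.37 × 5.07769e-07 = 1.87875e-07
  w_C·p_C = 0.10 × 0.000315876 = 3.15876e-05
  w_D·p_D = 0.36 × 2.09983e-05 = 7.55938e-06
Normaliser: 5.21218e-09 + 1.87875e-07 + 3.15876e-05 + 7.55938e-06 = 3.93401e-05
P(Line D | data) ≈ 0.192

0.192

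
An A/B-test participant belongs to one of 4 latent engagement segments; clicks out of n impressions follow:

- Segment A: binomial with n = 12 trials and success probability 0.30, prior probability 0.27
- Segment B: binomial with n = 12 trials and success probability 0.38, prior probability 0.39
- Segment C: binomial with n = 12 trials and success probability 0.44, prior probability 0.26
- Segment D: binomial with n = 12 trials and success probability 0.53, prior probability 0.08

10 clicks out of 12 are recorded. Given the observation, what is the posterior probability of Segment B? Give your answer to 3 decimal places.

0.149

The responsibility of component k is P(Z=k) f_k(x) divided by Σ_j P(Z=j) f_j(x).
Evaluate each component's likelihood at the observed value:
  f_A = C(12,10)·0.30^10·0.70^2 = 66·5.9049e-06·0.49 = 0.000190964
  f_B = C(12,10)·0.38^10·0.62^2 = 66·6.27821e-05·0.3844 = 0.00159281
  f_C = C(12,10)·0.44^10·0.56^2 = 66·0.000271974·0.3136 = 0.0056292
  f_D = C(12,10)·0.53^10·0.47^2 = 66·0.00174887·0.2209 = 0.0254975
Unnormalised posteriors:
  P(Z=A)·f_A = 0.27 × 0.000190964 = 5.15604e-05
  P(Z=B)·f_B = 0.39 × 0.00159281 = 0.000621195
  P(Z=C)·f_C = 0.26 × 0.0056292 = 0.00146359
  P(Z=D)·f_D = 0.08 × 0.0254975 = 0.0020398
Evidence: 5.15604e-05 + 0.000621195 + 0.00146359 + 0.0020398 = 0.00417615
P(Segment B | the observation) ≈ 0.149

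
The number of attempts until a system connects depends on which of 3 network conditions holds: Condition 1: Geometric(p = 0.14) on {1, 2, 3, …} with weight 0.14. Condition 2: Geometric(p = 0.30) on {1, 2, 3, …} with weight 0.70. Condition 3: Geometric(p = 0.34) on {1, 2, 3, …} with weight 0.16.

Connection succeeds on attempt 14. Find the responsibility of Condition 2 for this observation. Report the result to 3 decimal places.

0.404

The responsibility of component k is π_k f_k(x) divided by Σ_j π_j f_j(x).
Evaluate each component's likelihood at the observed value:
  p_1 = 0.0197064
  p_2 = 0.00290667
  p_3 = 0.00153303
Multiply by the mixture weights:
  π_1·p_1 = 0.14 × 0.0197064 = 0.0027589
  π_2·p_2 = 0.70 × 0.00290667 = 0.00203467
  π_3·p_3 = 0.16 × 0.00153303 = 0.000245284
Evidence: 0.0027589 + 0.00203467 + 0.000245284 = 0.00503885
So the posterior for Condition 2 is 0.00203467 / 0.00503885 ≈ 0.404.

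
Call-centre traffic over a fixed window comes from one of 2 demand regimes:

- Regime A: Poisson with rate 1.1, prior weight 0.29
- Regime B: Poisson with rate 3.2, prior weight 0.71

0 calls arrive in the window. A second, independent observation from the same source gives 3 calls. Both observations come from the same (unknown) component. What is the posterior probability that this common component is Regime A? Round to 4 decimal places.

Apply Bayes' rule: the posterior for each component is proportional to its prior times its likelihood at x.
Since both observations come from the same component, the likelihood for component k is f_k(x₁)·f_k(x₂).
  p_A = [0.332871] × [0.0738419] = 0.0245798
  p_B = [0.0407622] × [0.222616] = 0.00907432
Multiply by the mixture weights:
  w_A·p_A = 0.29 × 0.0245798 = 0.00712815
  w_B·p_B = 0.71 × 0.00907432 = 0.00644277
Denominator: 0.00712815 + 0.00644277 = 0.0135709
Responsibility of Regime A: 0.00712815 / 0.0135709 ≈ 0.5253

0.5253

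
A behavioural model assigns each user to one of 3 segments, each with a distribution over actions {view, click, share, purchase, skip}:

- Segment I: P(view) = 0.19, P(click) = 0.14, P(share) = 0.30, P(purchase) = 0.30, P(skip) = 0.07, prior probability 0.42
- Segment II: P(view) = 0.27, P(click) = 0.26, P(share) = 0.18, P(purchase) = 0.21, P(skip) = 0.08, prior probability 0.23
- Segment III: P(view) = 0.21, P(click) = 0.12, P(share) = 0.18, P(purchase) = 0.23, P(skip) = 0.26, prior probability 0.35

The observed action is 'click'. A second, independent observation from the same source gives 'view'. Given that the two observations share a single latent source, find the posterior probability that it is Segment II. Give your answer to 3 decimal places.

Posterior ∝ prior × likelihood, so P(k | x) ∝ π_k f_k(x); normalise over all components.
Since both observations come from the same component, the likelihood for component k is f_k(x₁)·f_k(x₂).
  L_I = [0.14] × [0.19] = 0.0266
  L_II = [0.26] × [0.27] = 0.0702
  L_III = [0.12] × [0.21] = 0.0252
Multiply by the mixture weights:
  π_I·L_I = 0.42 × 0.0266 = 0.011172
  π_II·L_II = 0.23 × 0.0702 = 0.016146
  π_III·L_III = 0.35 × 0.0252 = 0.00882
Evidence: 0.011172 + 0.016146 + 0.00882 = 0.036138
Responsibility of Segment II: 0.016146 / 0.036138 ≈ 0.447

0.447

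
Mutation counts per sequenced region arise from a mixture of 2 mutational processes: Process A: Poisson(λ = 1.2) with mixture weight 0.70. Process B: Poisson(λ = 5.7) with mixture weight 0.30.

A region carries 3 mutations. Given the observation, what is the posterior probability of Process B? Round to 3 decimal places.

By Bayes' theorem, P(k | x) = π_k f_k(x) / Σ_j π_j f_j(x).
Poisson probabilities:
  p_A = 0.0867439
  p_B = 0.103275
Multiply by the mixture weights:
  π_A·p_A = 0.70 × 0.0867439 = 0.0607208
  π_B·p_B = 0.30 × 0.103275 = 0.0309825
Evidence: 0.0607208 + 0.0309825 = 0.0917032
So the posterior for Process B is 0.0309825 / 0.0917032 ≈ 0.338.

0.338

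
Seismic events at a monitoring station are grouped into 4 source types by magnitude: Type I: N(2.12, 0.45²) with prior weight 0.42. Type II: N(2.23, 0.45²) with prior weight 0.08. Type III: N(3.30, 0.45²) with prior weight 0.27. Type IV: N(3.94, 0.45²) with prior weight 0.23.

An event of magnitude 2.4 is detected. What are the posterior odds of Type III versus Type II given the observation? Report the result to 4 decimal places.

Since P(k|x) ∝ P(Z=k) f_k(x), the posterior odds are P(Z=i) f_i(x) / (P(Z=j) f_j(x)).
Evaluate each component's likelihood at the observed value:
  L_I = (1/(0.45·√(2π)))·exp(−(2.4−2.12)²/(2·0.45²)) = 0.886538·exp(-0.19358) = 0.730511
  L_II = (1/(0.45·√(2π)))·exp(−(2.4−2.23)²/(2·0.45²)) = 0.886538·exp(-0.07136) = 0.825481
  L_III = (1/(0.45·√(2π)))·exp(−(2.4−3.30)²/(2·0.45²)) = 0.886538·exp(-2.00000) = 0.11998
  L_IV = (1/(0.45·√(2π)))·exp(−(2.4−3.94)²/(2·0.45²)) = 0.886538·exp(-5.85580) = 0.00253837
0.0323946 / 0.0660385 ≈ 0.4905

0.4905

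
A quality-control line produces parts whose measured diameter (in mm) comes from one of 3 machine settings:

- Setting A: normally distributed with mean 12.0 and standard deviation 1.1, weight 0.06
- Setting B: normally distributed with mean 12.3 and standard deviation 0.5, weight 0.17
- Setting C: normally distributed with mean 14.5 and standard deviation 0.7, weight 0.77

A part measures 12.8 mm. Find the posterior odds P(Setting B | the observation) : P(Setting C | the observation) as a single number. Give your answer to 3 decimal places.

3.578

Since P(k|x) ∝ π_k f_k(x), the posterior odds are π_i f_i(x) / (π_j f_j(x)).
Evaluate each component's likelihood at the observed value:
  p_A = (1/(1.1·√(2π)))·exp(−(12.8−12.0)²/(2·1.1²)) = 0.362675·exp(-0.26446) = 0.278396
  p_B = (1/(0.5·√(2π)))·exp(−(12.8−12.3)²/(2·0.5²)) = 0.797885·exp(-0.50000) = 0.483941
  p_C = (1/(0.7·√(2π)))·exp(−(12.8−14.5)²/(2·0.7²)) = 0.569918·exp(-2.94898) = 0.0298598
0.08227 / 0.022992 ≈ 3.578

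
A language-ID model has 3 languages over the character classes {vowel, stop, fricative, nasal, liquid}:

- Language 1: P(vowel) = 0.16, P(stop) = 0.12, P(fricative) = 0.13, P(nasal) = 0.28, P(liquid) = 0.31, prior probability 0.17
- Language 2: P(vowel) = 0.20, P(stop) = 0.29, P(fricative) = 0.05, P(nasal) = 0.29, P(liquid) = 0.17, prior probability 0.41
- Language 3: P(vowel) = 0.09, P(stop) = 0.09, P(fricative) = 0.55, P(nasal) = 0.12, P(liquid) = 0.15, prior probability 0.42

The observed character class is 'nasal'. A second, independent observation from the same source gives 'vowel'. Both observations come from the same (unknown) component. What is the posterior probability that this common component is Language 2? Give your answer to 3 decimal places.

Apply Bayes' rule: the posterior for each component is proportional to its prior times its likelihood at x.
Since both observations come from the same component, the likelihood for component k is f_k(x₁)·f_k(x₂).
  L_1 = [P(nasal | comp) = 0.28] × [0.16] = 0.0448
  L_2 = [P(nasal | comp) = 0.29] × [0.2] = 0.058
  L_3 = [P(nasal | comp) = 0.12] × [0.09] = 0.0108
Prior × likelihood for each component:
  P(Z=1)·L_1 = 0.17 × 0.0448 = 0.007616
  P(Z=2)·L_2 = 0.41 × 0.058 = 0.02378
  P(Z=3)·L_3 = 0.42 × 0.0108 = 0.004536
Sum: 0.007616 + 0.02378 + 0.004536 = 0.035932
Responsibility of Language 2: 0.02378 / 0.035932 ≈ 0.662

0.662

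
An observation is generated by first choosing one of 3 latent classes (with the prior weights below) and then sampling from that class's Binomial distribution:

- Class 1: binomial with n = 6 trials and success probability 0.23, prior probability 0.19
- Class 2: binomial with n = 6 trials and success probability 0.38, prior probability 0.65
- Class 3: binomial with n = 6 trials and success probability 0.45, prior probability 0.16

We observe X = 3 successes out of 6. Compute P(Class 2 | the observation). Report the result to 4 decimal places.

The responsibility of component k is P(Z=k) f_k(x) divided by Σ_j P(Z=j) f_j(x).
Binomial probabilities:
  L_1 = C(6,3)·0.23^3·0.77^3 = 20·0.012167·0.456533 = 0.111093
  L_2 = C(6,3)·0.38^3·0.62^3 = 20·0.054872·0.238328 = 0.261551
  L_3 = C(6,3)·0.45^3·0.55^3 = 20·0.091125·0.166375 = 0.303218
Unnormalised posteriors:
  P(Z=1)·L_1 = 0.19 × 0.111093 = 0.0211076
  P(Z=2)·L_2 = 0.65 × 0.261551 = 0.170008
  P(Z=3)·L_3 = 0.16 × 0.303218 = 0.048515
Marginal: 0.0211076 + 0.170008 + 0.048515 = 0.239631
P(Class 2 | data) ≈ 0.7095

0.7095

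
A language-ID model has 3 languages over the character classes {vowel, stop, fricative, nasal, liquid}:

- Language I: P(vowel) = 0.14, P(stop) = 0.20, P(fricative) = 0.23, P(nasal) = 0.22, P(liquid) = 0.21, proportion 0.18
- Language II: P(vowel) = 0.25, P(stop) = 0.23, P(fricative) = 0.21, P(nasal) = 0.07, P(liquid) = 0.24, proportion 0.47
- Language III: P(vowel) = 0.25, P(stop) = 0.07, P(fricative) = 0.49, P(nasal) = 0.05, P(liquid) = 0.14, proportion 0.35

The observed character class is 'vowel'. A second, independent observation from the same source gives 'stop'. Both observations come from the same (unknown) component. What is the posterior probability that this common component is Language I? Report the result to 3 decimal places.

Apply Bayes' rule: the posterior for each component is proportional to its prior times its likelihood at x.
Since both observations come from the same component, the likelihood for component k is f_k(x₁)·f_k(x₂).
  L_I = [0.14] × [0.2] = 0.028
  L_II = [0.25] × [0.23] = 0.0575
  L_III = [0.25] × [0.07] = 0.0175
Unnormalised posteriors:
  w_I·L_I = 0.18 × 0.028 = 0.00504
  w_II·L_II = 0.47 × 0.0575 = 0.027025
  w_III·L_III = 0.35 × 0.0175 = 0.006125
Normaliser: 0.00504 + 0.027025 + 0.006125 = 0.03819
P(Language I | x) ≈ 0.132

0.132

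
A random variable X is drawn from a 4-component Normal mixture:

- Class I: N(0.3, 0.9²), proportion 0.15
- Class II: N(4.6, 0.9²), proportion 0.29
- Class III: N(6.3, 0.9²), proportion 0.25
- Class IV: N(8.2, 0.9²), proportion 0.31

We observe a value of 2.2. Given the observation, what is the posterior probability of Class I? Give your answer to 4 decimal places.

Posterior ∝ prior × likelihood, so P(k | x) ∝ π_k f_k(x); normalise over all components.
Evaluate each component's likelihood at the observed value:
  p_I = 0.0477406
  p_II = 0.0126622
  p_III = 1.38099e-05
  p_IV = 9.901e-11
Weight by the priors:
  π_I·p_I = 0.15 × 0.0477406 = 0.00716109
  π_II·p_II = 0.29 × 0.0126622 = 0.00367204
  π_III·p_III = 0.25 × 1.38099e-05 = 3.45249e-06
  π_IV·p_IV = 0.31 × 9.901e-11 = 3.06931e-11
Sum: 0.00716109 + 0.00367204 + 3.45249e-06 + 3.06931e-11 = 0.0108366
P(Class I | the observation) = 0.00716109 / 0.0108366 ≈ 0.6608

0.6608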